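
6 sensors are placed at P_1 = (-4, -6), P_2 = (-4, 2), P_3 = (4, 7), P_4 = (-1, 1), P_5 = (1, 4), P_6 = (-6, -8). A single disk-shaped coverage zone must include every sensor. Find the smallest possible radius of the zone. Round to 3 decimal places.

By Welzl's lemma the MEC is supported by two points (diametrically opposite) or three points (on a circumcircle).
The farthest pair is P_3–P_6 with squared distance 325. The circle on this segment as diameter has centre (-1, -0.5) and r² = 325/4 = 81.25.
Check P_1: distance² to centre = 39.25 ≤ 81.25, so it lies inside.
All remaining points lie in this disk, and no smaller disk contains both endpoints, so this is the minimum enclosing circle.
r = √(81.25) ≈ 9.014.

9.014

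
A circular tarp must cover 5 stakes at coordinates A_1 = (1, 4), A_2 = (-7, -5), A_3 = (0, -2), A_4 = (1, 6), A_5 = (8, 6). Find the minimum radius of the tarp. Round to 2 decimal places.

The minimum enclosing circle of a finite set is fixed by two of the points (as a diameter) or three (as a circumcircle).
The farthest pair is A_2–A_5 with squared distance 346. The circle on this segment as diameter has centre (0.5, 0.5) and r² = 346/4 = 86.5.
Check A_1: distance² to centre = 12.5 ≤ 86.5, so it lies inside.
All remaining points lie in this disk, and no smaller disk contains both endpoints, so this is the minimum enclosing circle.
r = √(86.5) ≈ 9.30.

9.30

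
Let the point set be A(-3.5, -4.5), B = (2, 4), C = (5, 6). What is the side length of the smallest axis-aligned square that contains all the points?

10.5

The bounding box has width 8.5 and height 10.5.
An axis-aligned square enclosing the set must have side ≥ max(width, height).
So the minimum side is max(8.5, 10.5) = 10.5.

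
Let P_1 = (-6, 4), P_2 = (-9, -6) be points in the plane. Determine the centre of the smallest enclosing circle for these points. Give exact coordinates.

(-7.5, -1)

The smallest circle enclosing two points has them as diameter endpoints.
Centre = midpoint = (-7.5, -1); r² = |P_1P_2|²/4 = 109/4 = 27.25.
Centre = (-7.5, -1).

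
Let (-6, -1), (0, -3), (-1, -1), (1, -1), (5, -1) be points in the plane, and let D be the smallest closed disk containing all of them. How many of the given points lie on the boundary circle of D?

2

The minimum enclosing circle of a finite set is fixed by two of the points (as a diameter) or three (as a circumcircle).
The farthest pair is (-6, -1)–(5, -1) with squared distance 121. The circle on this segment as diameter has centre (-0.5, -1) and r² = 121/4 = 30.25.
Check (0, -3): distance² to centre = 4.25 ≤ 30.25, so it lies inside.
All remaining points lie in this disk, and no smaller disk contains both endpoints, so this is the minimum enclosing circle.
The points at distance exactly r from the centre are (-6, -1), (5, -1) — 2 points.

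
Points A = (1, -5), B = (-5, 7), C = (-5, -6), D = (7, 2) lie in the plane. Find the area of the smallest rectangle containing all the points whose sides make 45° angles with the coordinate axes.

In coordinates u = x + y, v = x − y the rectangle is axis-aligned; the map (x,y)→(u,v) scales areas by 2.
u-values: -4, 2, -11, 9; range = 9 − (-11) = 20.
v-values: 6, -12, 1, 5; range = 6 − (-12) = 18.
Area = (20 × 18) / 2 = 180.

180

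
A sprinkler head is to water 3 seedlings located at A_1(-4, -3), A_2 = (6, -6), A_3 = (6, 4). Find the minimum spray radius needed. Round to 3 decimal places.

6.372

Side lengths²: A_1A_2² = 109, A_1A_3² = 149, A_2A_3² = 100.
Since A_1A_3² = 149 < 109 + 100 = 209, the triangle is acute, so the smallest enclosing circle is the circumcircle.
Circumcentre = (2.05, -1), r² = 40.6025.
r = √(40.6025) ≈ 6.372.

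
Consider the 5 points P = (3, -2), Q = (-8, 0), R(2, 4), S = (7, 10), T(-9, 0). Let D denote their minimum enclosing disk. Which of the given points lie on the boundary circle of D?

S, T

By Welzl's lemma the MEC is supported by two points (diametrically opposite) or three points (on a circumcircle).
The farthest pair is S–T with squared distance 356. The circle on this segment as diameter has centre (-1, 5) and r² = 356/4 = 89.
Check P: distance² to centre = 65 ≤ 89, so it lies inside.
All remaining points lie in this disk, and no smaller disk contains both endpoints, so this is the minimum enclosing circle.
The points at distance exactly r from the centre are S, T — 2 points.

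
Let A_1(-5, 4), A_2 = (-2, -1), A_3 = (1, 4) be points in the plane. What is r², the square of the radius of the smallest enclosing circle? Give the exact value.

11.56

Side lengths²: A_1A_2² = 34, A_1A_3² = 36, A_2A_3² = 34.
Since A_1A_3² = 36 < 34 + 34 = 68, the triangle is acute, so the smallest enclosing circle is the circumcircle.
Circumcentre = (-2, 2.4), r² = 11.56.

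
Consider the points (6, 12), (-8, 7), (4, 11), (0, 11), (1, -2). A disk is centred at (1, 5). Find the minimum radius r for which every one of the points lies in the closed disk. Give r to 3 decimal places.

The required radius is the distance from (1, 5) to the farthest point.
Squared distances: 74, 85, 45, 37, 49.
Maximum is 85, attained at (-8, 7).
r = √85 ≈ 9.220.

9.220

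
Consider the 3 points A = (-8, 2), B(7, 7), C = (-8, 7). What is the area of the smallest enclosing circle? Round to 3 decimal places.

Side lengths²: AB² = 250, AC² = 25, BC² = 225.
Since AB² = 250 ≥ 225 + 25 = 250, the angle opposite AB is not acute, so the smallest enclosing circle has AB as diameter.
Centre = midpoint of AB = (-0.5, 4.5), r² = 250/4 = 62.5.
Area = π·r² = π·62.5 ≈ 196.350.

196.350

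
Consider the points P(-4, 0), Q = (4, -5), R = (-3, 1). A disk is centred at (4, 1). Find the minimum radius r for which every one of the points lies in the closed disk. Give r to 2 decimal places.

The required radius is the distance from (4, 1) to the farthest point.
Squared distances: 65, 36, 49.
Maximum is 65, attained at P.
r = √65 ≈ 8.06.

8.06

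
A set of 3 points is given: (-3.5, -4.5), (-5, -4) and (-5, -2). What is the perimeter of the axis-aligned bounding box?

Width = max x − min x = -3.5 − (-5) = 1.5.
Height = max y − min y = -2 − (-4.5) = 2.5.
Perimeter = 2(1.5 + 2.5) = 8.

8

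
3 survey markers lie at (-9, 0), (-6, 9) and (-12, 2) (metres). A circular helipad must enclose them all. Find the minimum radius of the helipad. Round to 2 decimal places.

4.78

Call the three points A, B, C in the order given.
Side lengths²: AB² = 90, AC² = 13, BC² = 85.
Since AB² = 90 < 85 + 13 = 98, the triangle is acute, so the smallest enclosing circle is the circumcircle.
Circumcentre = (-177/22, 103/22), r² = 5525/242.
r = √(5525/242) ≈ 4.78.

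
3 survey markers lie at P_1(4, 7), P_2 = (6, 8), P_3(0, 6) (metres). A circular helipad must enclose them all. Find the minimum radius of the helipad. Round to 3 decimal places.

Side lengths²: P_1P_2² = 5, P_1P_3² = 17, P_2P_3² = 40.
Since P_2P_3² = 40 ≥ 17 + 5 = 22, the angle opposite P_2P_3 is not acute, so the smallest enclosing circle has P_2P_3 as diameter.
Centre = midpoint of P_2P_3 = (3, 7), r² = 40/4 = 10.
r = √10 ≈ 3.162.

3.162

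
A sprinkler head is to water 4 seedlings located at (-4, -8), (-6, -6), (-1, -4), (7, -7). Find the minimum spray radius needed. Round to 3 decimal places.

By Welzl's lemma the MEC is supported by two points (diametrically opposite) or three points (on a circumcircle).
The farthest pair is (-6, -6)–(7, -7) with squared distance 170. The circle on this segment as diameter has centre (0.5, -6.5) and r² = 170/4 = 42.5.
Check (-4, -8): distance² to centre = 22.5 ≤ 42.5, so it lies inside.
All remaining points lie in this disk, and no smaller disk contains both endpoints, so this is the minimum enclosing circle.
r = √(42.5) ≈ 6.519.

6.519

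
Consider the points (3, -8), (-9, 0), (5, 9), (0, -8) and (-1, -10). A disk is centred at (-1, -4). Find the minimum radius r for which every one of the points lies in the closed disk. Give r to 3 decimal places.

The required radius is the distance from (-1, -4) to the farthest point.
Squared distances: 32, 80, 205, 17, 36.
Maximum is 205, attained at (5, 9).
r = √205 ≈ 14.318.

14.318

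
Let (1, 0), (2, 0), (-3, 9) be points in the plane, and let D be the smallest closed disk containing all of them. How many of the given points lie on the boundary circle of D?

2

Call the three points A, B, C in the order given.
Side lengths²: AB² = 1, AC² = 97, BC² = 106.
Since BC² = 106 ≥ 97 + 1 = 98, the angle opposite BC is not acute, so the smallest enclosing circle has BC as diameter.
Centre = midpoint of BC = (-0.5, 4.5), r² = 106/4 = 26.5.
The points at distance exactly r from the centre are (2, 0), (-3, 9) — 2 points.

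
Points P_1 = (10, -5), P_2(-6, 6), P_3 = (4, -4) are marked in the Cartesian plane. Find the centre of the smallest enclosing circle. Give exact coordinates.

(2, 0.5)

Side lengths²: P_1P_2² = 377, P_1P_3² = 37, P_2P_3² = 200.
Since P_1P_2² = 377 ≥ 200 + 37 = 237, the angle opposite P_1P_2 is not acute, so the smallest enclosing circle has P_1P_2 as diameter.
Centre = midpoint of P_1P_2 = (2, 0.5), r² = 377/4 = 94.25.
Centre = (2, 0.5).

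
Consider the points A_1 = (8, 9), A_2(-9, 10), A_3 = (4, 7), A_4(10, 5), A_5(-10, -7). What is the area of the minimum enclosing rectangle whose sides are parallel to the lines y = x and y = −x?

In coordinates u = x + y, v = x − y the rectangle is axis-aligned; the map (x,y)→(u,v) scales areas by 2.
u-values: 17, 1, 11, 15, -17; range = 17 − (-17) = 34.
v-values: -1, -19, -3, 5, -3; range = 5 − (-19) = 24.
Area = (34 × 24) / 2 = 408.

408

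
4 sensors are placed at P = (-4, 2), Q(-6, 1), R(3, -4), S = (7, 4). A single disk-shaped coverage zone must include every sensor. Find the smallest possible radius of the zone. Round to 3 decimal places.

6.677

The minimum enclosing circle of a finite set is fixed by two of the points (as a diameter) or three (as a circumcircle).
The minimum enclosing circle is determined by three boundary points: Q, R, S.
Their circumcentre is (13/23, 51/23) with r² = 23585/529.
The farthest remaining point P is at distance² 11050/529 ≤ 23585/529.
r = √(23585/529) ≈ 6.677.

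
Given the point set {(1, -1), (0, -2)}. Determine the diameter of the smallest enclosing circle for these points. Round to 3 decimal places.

The smallest circle enclosing two points has them as diameter endpoints.
Centre = midpoint = (0.5, -1.5); r² = |(1, -1)−(0, -2)|²/4 = 2/4 = 0.5.
Diameter = 2r = 2√(0.5) ≈ 1.414.

1.414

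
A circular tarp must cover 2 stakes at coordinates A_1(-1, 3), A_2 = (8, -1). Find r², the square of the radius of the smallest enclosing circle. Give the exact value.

24.25

The smallest circle enclosing two points has them as diameter endpoints.
Centre = midpoint = (3.5, 1); r² = |A_1A_2|²/4 = 97/4 = 24.25.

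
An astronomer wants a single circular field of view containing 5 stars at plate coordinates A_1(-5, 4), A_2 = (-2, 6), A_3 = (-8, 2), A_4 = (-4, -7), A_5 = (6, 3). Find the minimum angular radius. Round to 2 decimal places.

7.52

The minimum enclosing circle of a finite set is fixed by two of the points (as a diameter) or three (as a circumcircle).
The minimum enclosing circle is determined by three boundary points: A_3, A_4, A_5.
Their circumcentre is (-21/26, -5/26) with r² = 19109/338.
The farthest remaining point A_2 is at distance² 13441/338 ≤ 19109/338.
r = √(19109/338) ≈ 7.52.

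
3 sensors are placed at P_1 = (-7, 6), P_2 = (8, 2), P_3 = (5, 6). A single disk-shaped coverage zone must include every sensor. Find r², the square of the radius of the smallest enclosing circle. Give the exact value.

Side lengths²: P_1P_2² = 241, P_1P_3² = 144, P_2P_3² = 25.
Since P_1P_2² = 241 ≥ 144 + 25 = 169, the angle opposite P_1P_2 is not acute, so the smallest enclosing circle has P_1P_2 as diameter.
Centre = midpoint of P_1P_2 = (0.5, 4), r² = 241/4 = 60.25.

60.25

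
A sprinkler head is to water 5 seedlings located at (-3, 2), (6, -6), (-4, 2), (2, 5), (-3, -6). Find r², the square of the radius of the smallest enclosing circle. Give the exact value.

28085/676

The minimum enclosing circle is determined by three boundary points: (6, -6), (-4, 2), (2, 5).
Their circumcentre is (19/13, -37/26) with r² = 28085/676.
The farthest remaining point (-3, -6) is at distance² 27617/676 ≤ 28085/676.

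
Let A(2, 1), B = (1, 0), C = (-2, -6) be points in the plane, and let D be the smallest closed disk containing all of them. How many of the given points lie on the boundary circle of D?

Side lengths²: AB² = 2, AC² = 65, BC² = 45.
Since AC² = 65 ≥ 45 + 2 = 47, the angle opposite AC is not acute, so the smallest enclosing circle has AC as diameter.
Centre = midpoint of AC = (0, -2.5), r² = 65/4 = 16.25.
The points at distance exactly r from the centre are A, C — 2 points.

2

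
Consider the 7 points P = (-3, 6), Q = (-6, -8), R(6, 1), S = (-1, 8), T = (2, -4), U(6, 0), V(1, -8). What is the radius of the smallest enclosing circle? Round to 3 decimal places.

8.467

The minimum enclosing circle of a finite set is fixed by two of the points (as a diameter) or three (as a circumcircle).
The minimum enclosing circle is determined by three boundary points: Q, R, S.
Their circumcentre is (-33/14, -5/14) with r² = 7025/98.
The farthest remaining point U is at distance² 6857/98 ≤ 7025/98.
r = √(7025/98) ≈ 8.467.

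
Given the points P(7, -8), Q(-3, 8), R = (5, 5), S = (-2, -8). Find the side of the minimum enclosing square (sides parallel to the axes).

16

The bounding box has width 10 and height 16.
An axis-aligned square enclosing the set must have side ≥ max(width, height).
So the minimum side is max(10, 16) = 16.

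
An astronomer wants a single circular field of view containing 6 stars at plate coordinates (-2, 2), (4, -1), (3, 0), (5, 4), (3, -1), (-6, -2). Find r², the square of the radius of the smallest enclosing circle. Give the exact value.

39.25

A smallest enclosing disk is always determined by at most three of the input points on its boundary.
The farthest pair is (5, 4)–(-6, -2) with squared distance 157. The circle on this segment as diameter has centre (-0.5, 1) and r² = 157/4 = 39.25.
Check (-2, 2): distance² to centre = 3.25 ≤ 39.25, so it lies inside.
All remaining points lie in this disk, and no smaller disk contains both endpoints, so this is the minimum enclosing circle.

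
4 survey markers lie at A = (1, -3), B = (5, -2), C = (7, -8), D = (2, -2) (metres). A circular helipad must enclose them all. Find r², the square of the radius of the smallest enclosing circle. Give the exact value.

3721/242

The minimum enclosing circle is determined by three boundary points: A, C, D.
Their circumcentre is (93/22, -115/22) with r² = 3721/242.
The farthest remaining point B is at distance² 2665/242 ≤ 3721/242.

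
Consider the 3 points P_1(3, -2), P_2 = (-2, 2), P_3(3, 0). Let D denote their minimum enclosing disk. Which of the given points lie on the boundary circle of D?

P_1, P_2

Side lengths²: P_1P_2² = 41, P_1P_3² = 4, P_2P_3² = 29.
Since P_1P_2² = 41 ≥ 29 + 4 = 33, the angle opposite P_1P_2 is not acute, so the smallest enclosing circle has P_1P_2 as diameter.
Centre = midpoint of P_1P_2 = (0.5, 0), r² = 41/4 = 10.25.
The points at distance exactly r from the centre are P_1, P_2 — 2 points.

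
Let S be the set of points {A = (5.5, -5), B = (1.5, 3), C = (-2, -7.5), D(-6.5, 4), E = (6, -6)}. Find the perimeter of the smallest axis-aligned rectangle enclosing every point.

48

Width = max x − min x = 6 − (-6.5) = 12.5.
Height = max y − min y = 4 − (-7.5) = 11.5.
Perimeter = 2(12.5 + 11.5) = 48.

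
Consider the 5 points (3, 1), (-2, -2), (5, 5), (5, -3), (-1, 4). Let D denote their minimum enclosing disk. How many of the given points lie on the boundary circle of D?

By Welzl's lemma the MEC is supported by two points (diametrically opposite) or three points (on a circumcircle).
The minimum enclosing circle is determined by three boundary points: (-2, -2), (5, 5), (5, -3).
Their circumcentre is (2, 1) with r² = 25.
The farthest remaining point (-1, 4) is at distance² 18 ≤ 25.
The points at distance exactly r from the centre are (-2, -2), (5, 5), (5, -3) — 3 points.

3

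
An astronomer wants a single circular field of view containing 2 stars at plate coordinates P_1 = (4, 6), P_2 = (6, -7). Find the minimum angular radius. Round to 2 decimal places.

The smallest circle enclosing two points has them as diameter endpoints.
Centre = midpoint = (5, -0.5); r² = |P_1P_2|²/4 = 173/4 = 43.25.
r = √(43.25) ≈ 6.58.

6.58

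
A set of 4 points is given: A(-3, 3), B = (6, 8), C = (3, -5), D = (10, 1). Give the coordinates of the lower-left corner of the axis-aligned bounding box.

x-range [-3, 10], y-range [-5, 8].
The lower-left corner is (-3, -5).

(-3, -5)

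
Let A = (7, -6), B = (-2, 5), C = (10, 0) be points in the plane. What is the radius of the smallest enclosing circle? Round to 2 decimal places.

Side lengths²: AB² = 202, AC² = 45, BC² = 169.
Since AB² = 202 < 169 + 45 = 214, the triangle is acute, so the smallest enclosing circle is the circumcircle.
Circumcentre = (167/58, -11/58), r² = 85345/1682.
r = √(85345/1682) ≈ 7.12.

7.12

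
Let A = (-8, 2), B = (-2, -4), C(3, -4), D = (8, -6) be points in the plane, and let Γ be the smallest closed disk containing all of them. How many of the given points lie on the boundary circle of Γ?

2

A smallest enclosing disk is always determined by at most three of the input points on its boundary.
The farthest pair is A–D with squared distance 320. The circle on this segment as diameter has centre (0, -2) and r² = 320/4 = 80.
Check B: distance² to centre = 8 ≤ 80, so it lies inside.
All remaining points lie in this disk, and no smaller disk contains both endpoints, so this is the minimum enclosing circle.
The points at distance exactly r from the centre are A, D — 2 points.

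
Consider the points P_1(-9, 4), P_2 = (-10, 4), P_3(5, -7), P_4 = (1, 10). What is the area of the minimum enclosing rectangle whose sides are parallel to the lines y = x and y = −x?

In coordinates u = x + y, v = x − y the rectangle is axis-aligned; the map (x,y)→(u,v) scales areas by 2.
u-values: -5, -6, -2, 11; range = 11 − (-6) = 17.
v-values: -13, -14, 12, -9; range = 12 − (-14) = 26.
Area = (17 × 26) / 2 = 221.

221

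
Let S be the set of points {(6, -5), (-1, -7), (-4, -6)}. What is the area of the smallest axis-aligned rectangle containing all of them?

20

x ranges over [-4, 6], width 10.
y ranges over [-7, -5], height 2.
Area = 10 × 2 = 20.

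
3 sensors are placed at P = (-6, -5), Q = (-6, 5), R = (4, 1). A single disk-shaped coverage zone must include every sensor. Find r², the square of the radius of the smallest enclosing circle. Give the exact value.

Side lengths²: PQ² = 100, PR² = 136, QR² = 116.
Since PR² = 136 < 116 + 100 = 216, the triangle is acute, so the smallest enclosing circle is the circumcircle.
Circumcentre = (-2.2, 0), r² = 39.44.

39.44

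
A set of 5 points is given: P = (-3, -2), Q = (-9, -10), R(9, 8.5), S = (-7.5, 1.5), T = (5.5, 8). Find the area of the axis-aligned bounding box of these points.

333

x ranges over [-9, 9], width 18.
y ranges over [-10, 8.5], height 18.5.
Area = 18 × 18.5 = 333.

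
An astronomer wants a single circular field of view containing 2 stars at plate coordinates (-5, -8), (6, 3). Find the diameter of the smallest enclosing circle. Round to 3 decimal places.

15.556

The smallest circle enclosing two points has them as diameter endpoints.
Centre = midpoint = (0.5, -2.5); r² = |(-5, -8)−(6, 3)|²/4 = 242/4 = 60.5.
Diameter = 2r = 2√(60.5) ≈ 15.556.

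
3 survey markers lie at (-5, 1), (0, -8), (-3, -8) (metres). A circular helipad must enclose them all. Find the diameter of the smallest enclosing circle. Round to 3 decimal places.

10.296

Call the three points A, B, C in the order given.
Side lengths²: AB² = 106, AC² = 85, BC² = 9.
Since AB² = 106 ≥ 85 + 9 = 94, the angle opposite AB is not acute, so the smallest enclosing circle has AB as diameter.
Centre = midpoint of AB = (-2.5, -3.5), r² = 106/4 = 26.5.
Diameter = 2r = 2√(26.5) ≈ 10.296.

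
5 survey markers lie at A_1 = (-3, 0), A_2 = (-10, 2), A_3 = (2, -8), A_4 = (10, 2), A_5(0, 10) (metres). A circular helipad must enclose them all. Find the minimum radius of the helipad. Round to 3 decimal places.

The minimum enclosing circle of a finite set is fixed by two of the points (as a diameter) or three (as a circumcircle).
The minimum enclosing circle is determined by three boundary points: A_2, A_3, A_4.
Their circumcentre is (0, 1.8) with r² = 100.04.
The farthest remaining point A_5 is at distance² 67.24 ≤ 100.04.
r = √(100.04) ≈ 10.002.

10.002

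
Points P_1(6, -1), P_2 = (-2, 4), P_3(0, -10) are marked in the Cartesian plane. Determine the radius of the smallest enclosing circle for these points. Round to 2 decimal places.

Side lengths²: P_1P_2² = 89, P_1P_3² = 117, P_2P_3² = 200.
Since P_2P_3² = 200 < 117 + 89 = 206, the triangle is acute, so the smallest enclosing circle is the circumcircle.
Circumcentre = (-27/34, -101/34), r² = 28925/578.
r = √(28925/578) ≈ 7.07.

7.07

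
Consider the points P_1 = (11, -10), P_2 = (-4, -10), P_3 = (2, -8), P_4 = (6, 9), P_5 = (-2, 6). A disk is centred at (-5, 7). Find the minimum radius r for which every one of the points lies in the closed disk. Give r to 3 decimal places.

23.345

The required radius is the distance from (-5, 7) to the farthest point.
Squared distances: 545, 290, 274, 125, 10.
Maximum is 545, attained at P_1.
r = √545 ≈ 23.345.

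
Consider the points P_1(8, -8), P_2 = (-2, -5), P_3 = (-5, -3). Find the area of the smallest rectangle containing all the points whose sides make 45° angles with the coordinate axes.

72

In coordinates u = x + y, v = x − y the rectangle is axis-aligned; the map (x,y)→(u,v) scales areas by 2.
u-values: 0, -7, -8; range = 0 − (-8) = 8.
v-values: 16, 3, -2; range = 16 − (-2) = 18.
Area = (8 × 18) / 2 = 72.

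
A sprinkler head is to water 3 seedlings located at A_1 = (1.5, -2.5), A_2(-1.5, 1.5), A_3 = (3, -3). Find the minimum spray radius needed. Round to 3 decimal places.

Side lengths²: A_1A_2² = 25, A_1A_3² = 2.5, A_2A_3² = 40.5.
Since A_2A_3² = 40.5 ≥ 25 + 2.5 = 27.5, the angle opposite A_2A_3 is not acute, so the smallest enclosing circle has A_2A_3 as diameter.
Centre = midpoint of A_2A_3 = (0.75, -0.75), r² = 40.5/4 = 10.125.
r = √(10.125) ≈ 3.182.

3.182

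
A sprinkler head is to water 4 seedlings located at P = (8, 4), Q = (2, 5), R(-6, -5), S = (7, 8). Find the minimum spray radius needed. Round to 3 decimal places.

9.192

The minimum enclosing circle of a finite set is fixed by two of the points (as a diameter) or three (as a circumcircle).
The farthest pair is R–S with squared distance 338. The circle on this segment as diameter has centre (0.5, 1.5) and r² = 338/4 = 84.5.
Check P: distance² to centre = 62.5 ≤ 84.5, so it lies inside.
All remaining points lie in this disk, and no smaller disk contains both endpoints, so this is the minimum enclosing circle.
r = √(84.5) ≈ 9.192.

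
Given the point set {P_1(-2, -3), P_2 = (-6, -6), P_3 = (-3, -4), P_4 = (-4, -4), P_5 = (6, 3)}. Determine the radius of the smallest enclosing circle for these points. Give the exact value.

The farthest pair is P_2–P_5 with squared distance 225. The circle on this segment as diameter has centre (0, -1.5) and r² = 225/4 = 56.25.
Check P_1: distance² to centre = 6.25 ≤ 56.25, so it lies inside.
All remaining points lie in this disk, and no smaller disk contains both endpoints, so this is the minimum enclosing circle.
r = √(56.25) = 7.5.

7.5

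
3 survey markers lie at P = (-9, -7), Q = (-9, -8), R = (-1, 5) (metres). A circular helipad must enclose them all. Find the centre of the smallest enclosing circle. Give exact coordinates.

Side lengths²: PQ² = 1, PR² = 208, QR² = 233.
Since QR² = 233 ≥ 208 + 1 = 209, the angle opposite QR is not acute, so the smallest enclosing circle has QR as diameter.
Centre = midpoint of QR = (-5, -1.5), r² = 233/4 = 58.25.
Centre = (-5, -1.5).

(-5, -1.5)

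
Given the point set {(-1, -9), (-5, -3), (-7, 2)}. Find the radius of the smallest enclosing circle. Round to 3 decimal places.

6.265

Call the three points A, B, C in the order given.
Side lengths²: AB² = 52, AC² = 157, BC² = 29.
Since AC² = 157 ≥ 52 + 29 = 81, the angle opposite AC is not acute, so the smallest enclosing circle has AC as diameter.
Centre = midpoint of AC = (-4, -3.5), r² = 157/4 = 39.25.
r = √(39.25) ≈ 6.265.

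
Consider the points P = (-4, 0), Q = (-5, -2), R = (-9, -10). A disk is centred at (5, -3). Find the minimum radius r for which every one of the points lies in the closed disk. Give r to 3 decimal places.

The required radius is the distance from (5, -3) to the farthest point.
Squared distances: 90, 101, 245.
Maximum is 245, attained at R.
r = √245 ≈ 15.652.

15.652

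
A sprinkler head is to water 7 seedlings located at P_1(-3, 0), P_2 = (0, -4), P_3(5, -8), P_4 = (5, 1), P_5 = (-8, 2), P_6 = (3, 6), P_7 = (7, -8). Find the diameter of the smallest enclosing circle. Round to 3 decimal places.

By Welzl's lemma the MEC is supported by two points (diametrically opposite) or three points (on a circumcircle).
The minimum enclosing circle is determined by three boundary points: P_5, P_6, P_7.
Their circumcentre is (-5/34, -42/17) with r² = 94393/1156.
The farthest remaining point P_3 is at distance² 65969/1156 ≤ 94393/1156.
Diameter = 2r = 2√(94393/1156) ≈ 18.073.

18.073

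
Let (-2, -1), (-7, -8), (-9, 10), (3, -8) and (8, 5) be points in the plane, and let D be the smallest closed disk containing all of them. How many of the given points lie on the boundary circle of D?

3

By Welzl's lemma the MEC is supported by two points (diametrically opposite) or three points (on a circumcircle).
The minimum enclosing circle is determined by three boundary points: (-9, 10), (3, -8), (8, 5).
Their circumcentre is (-93/41, 61/41) with r² = 197977/1681.
The farthest remaining point (-7, -8) is at distance² 188957/1681 ≤ 197977/1681.
The points at distance exactly r from the centre are (-9, 10), (3, -8), (8, 5) — 3 points.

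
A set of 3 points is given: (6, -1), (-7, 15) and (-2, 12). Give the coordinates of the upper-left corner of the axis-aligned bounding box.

x-range [-7, 6], y-range [-1, 15].
The upper-left corner is (-7, 15).

(-7, 15)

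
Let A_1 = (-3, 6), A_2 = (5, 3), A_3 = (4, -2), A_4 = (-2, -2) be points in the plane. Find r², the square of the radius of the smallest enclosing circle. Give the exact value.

28.25

A smallest enclosing disk is always determined by at most three of the input points on its boundary.
The farthest pair is A_1–A_3 with squared distance 113. The circle on this segment as diameter has centre (0.5, 2) and r² = 113/4 = 28.25.
Check A_2: distance² to centre = 21.25 ≤ 28.25, so it lies inside.
All remaining points lie in this disk, and no smaller disk contains both endpoints, so this is the minimum enclosing circle.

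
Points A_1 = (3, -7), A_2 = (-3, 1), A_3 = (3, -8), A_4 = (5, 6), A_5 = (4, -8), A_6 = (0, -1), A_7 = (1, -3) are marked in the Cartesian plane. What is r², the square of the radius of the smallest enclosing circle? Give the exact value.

28925/578

The minimum enclosing circle is determined by three boundary points: A_2, A_3, A_4.
Their circumcentre is (129/34, -33/34) with r² = 28925/578.
The farthest remaining point A_5 is at distance² 28585/578 ≤ 28925/578.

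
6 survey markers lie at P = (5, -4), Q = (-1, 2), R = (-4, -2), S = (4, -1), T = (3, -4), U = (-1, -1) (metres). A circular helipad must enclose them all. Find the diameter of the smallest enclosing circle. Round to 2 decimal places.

The minimum enclosing circle of a finite set is fixed by two of the points (as a diameter) or three (as a circumcircle).
The minimum enclosing circle is determined by three boundary points: P, Q, R.
Their circumcentre is (9/14, -33/14) with r² = 2125/98.
The farthest remaining point S is at distance² 1285/98 ≤ 2125/98.
Diameter = 2r = 2√(2125/98) ≈ 9.31.

9.31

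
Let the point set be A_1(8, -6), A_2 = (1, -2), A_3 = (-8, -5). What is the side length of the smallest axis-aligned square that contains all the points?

16

The bounding box has width 16 and height 4.
An axis-aligned square enclosing the set must have side ≥ max(width, height).
So the minimum side is max(16, 4) = 16.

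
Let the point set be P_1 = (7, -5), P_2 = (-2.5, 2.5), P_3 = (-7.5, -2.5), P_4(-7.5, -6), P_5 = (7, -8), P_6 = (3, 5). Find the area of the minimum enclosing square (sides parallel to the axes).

The bounding box has width 14.5 and height 13.
An axis-aligned square enclosing the set must have side ≥ max(width, height).
So the minimum side is max(14.5, 13) = 14.5.
Area = 14.5² = 210.25.

210.25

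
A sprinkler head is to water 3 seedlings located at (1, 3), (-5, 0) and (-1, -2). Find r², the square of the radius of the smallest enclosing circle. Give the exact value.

11.328125

Call the three points A, B, C in the order given.
Side lengths²: AB² = 45, AC² = 29, BC² = 20.
Since AB² = 45 < 29 + 20 = 49, the triangle is acute, so the smallest enclosing circle is the circumcircle.
Circumcentre = (-1.875, 1.25), r² = 11.328125.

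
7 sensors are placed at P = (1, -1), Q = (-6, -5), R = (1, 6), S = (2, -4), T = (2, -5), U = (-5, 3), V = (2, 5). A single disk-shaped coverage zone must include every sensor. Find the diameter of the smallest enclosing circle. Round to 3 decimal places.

The minimum enclosing circle is determined by three boundary points: Q, R, T.
Their circumcentre is (-2, 2/11) with r² = 5185/121.
The farthest remaining point V is at distance² 4745/121 ≤ 5185/121.
Diameter = 2r = 2√(5185/121) ≈ 13.092.

13.092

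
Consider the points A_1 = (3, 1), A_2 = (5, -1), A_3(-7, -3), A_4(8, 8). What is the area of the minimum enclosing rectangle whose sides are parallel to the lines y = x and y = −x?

130

In coordinates u = x + y, v = x − y the rectangle is axis-aligned; the map (x,y)→(u,v) scales areas by 2.
u-values: 4, 4, -10, 16; range = 16 − (-10) = 26.
v-values: 2, 6, -4, 0; range = 6 − (-4) = 10.
Area = (26 × 10) / 2 = 130.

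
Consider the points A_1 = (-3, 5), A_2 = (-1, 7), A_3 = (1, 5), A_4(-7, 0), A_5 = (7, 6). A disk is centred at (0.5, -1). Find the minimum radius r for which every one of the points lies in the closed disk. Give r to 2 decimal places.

9.55

The required radius is the distance from (0.5, -1) to the farthest point.
Squared distances: 48.25, 66.25, 36.25, 57.25, 91.25.
Maximum is 91.25, attained at A_5.
r = √(91.25) ≈ 9.55.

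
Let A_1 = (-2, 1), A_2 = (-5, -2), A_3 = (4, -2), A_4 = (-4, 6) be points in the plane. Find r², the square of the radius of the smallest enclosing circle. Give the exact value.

32.5

The minimum enclosing circle is determined by three boundary points: A_2, A_3, A_4.
Their circumcentre is (-0.5, 1.5) with r² = 32.5.
The farthest remaining point A_1 is at distance² 2.5 ≤ 32.5.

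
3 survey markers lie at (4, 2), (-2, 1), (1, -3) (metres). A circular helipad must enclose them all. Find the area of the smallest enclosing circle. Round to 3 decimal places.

33.883

Call the three points A, B, C in the order given.
Side lengths²: AB² = 37, AC² = 34, BC² = 25.
Since AB² = 37 < 34 + 25 = 59, the triangle is acute, so the smallest enclosing circle is the circumcircle.
Circumcentre = (65/54, 5/18), r² = 15725/1458.
Area = π·r² = π·15725/1458 ≈ 33.883.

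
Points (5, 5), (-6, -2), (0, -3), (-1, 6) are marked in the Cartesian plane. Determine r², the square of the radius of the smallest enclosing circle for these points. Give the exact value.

42.5

The minimum enclosing circle of a finite set is fixed by two of the points (as a diameter) or three (as a circumcircle).
The farthest pair is (5, 5)–(-6, -2) with squared distance 170. The circle on this segment as diameter has centre (-0.5, 1.5) and r² = 170/4 = 42.5.
Check (0, -3): distance² to centre = 20.5 ≤ 42.5, so it lies inside.
All remaining points lie in this disk, and no smaller disk contains both endpoints, so this is the minimum enclosing circle.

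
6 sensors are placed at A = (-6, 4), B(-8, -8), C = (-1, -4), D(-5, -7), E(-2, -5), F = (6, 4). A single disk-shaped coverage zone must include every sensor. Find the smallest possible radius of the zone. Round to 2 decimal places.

The minimum enclosing circle of a finite set is fixed by two of the points (as a diameter) or three (as a circumcircle).
The farthest pair is B–F with squared distance 340. The circle on this segment as diameter has centre (-1, -2) and r² = 340/4 = 85.
Check A: distance² to centre = 61 ≤ 85, so it lies inside.
All remaining points lie in this disk, and no smaller disk contains both endpoints, so this is the minimum enclosing circle.
r = √85 ≈ 9.22.

9.22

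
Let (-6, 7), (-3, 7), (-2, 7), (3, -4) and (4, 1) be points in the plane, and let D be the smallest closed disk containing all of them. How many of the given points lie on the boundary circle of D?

The minimum enclosing circle of a finite set is fixed by two of the points (as a diameter) or three (as a circumcircle).
The farthest pair is (-6, 7)–(3, -4) with squared distance 202. The circle on this segment as diameter has centre (-1.5, 1.5) and r² = 202/4 = 50.5.
Check (-3, 7): distance² to centre = 32.5 ≤ 50.5, so it lies inside.
All remaining points lie in this disk, and no smaller disk contains both endpoints, so this is the minimum enclosing circle.
The points at distance exactly r from the centre are (-6, 7), (3, -4) — 2 points.

2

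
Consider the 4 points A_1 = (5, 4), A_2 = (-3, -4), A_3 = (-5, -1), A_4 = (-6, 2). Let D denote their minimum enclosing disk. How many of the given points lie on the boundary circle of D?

3

The minimum enclosing circle of a finite set is fixed by two of the points (as a diameter) or three (as a circumcircle).
The minimum enclosing circle is determined by three boundary points: A_1, A_2, A_4.
Their circumcentre is (-1/6, 7/6) with r² = 625/18.
The farthest remaining point A_3 is at distance² 505/18 ≤ 625/18.
The points at distance exactly r from the centre are A_1, A_2, A_4 — 3 points.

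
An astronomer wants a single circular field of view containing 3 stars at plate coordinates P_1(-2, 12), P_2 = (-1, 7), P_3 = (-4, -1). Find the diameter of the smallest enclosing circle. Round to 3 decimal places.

13.153

Side lengths²: P_1P_2² = 26, P_1P_3² = 173, P_2P_3² = 73.
Since P_1P_3² = 173 ≥ 73 + 26 = 99, the angle opposite P_1P_3 is not acute, so the smallest enclosing circle has P_1P_3 as diameter.
Centre = midpoint of P_1P_3 = (-3, 5.5), r² = 173/4 = 43.25.
Diameter = 2r = 2√(43.25) ≈ 13.153.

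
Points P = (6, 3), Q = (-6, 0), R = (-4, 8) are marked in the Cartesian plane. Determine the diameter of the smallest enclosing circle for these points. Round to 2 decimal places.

12.67

Side lengths²: PQ² = 153, PR² = 125, QR² = 68.
Since PQ² = 153 < 125 + 68 = 193, the triangle is acute, so the smallest enclosing circle is the circumcircle.
Circumcentre = (-1/3, 17/6), r² = 1445/36.
Diameter = 2r = 2√(1445/36) ≈ 12.67.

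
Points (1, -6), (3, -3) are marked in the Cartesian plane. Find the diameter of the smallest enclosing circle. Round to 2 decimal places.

3.61

The smallest circle enclosing two points has them as diameter endpoints.
Centre = midpoint = (2, -4.5); r² = |(1, -6)−(3, -3)|²/4 = 13/4 = 3.25.
Diameter = 2r = 2√(3.25) ≈ 3.61.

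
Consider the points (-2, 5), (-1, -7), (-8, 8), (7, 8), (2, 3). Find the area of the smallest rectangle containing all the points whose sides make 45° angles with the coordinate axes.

In coordinates u = x + y, v = x − y the rectangle is axis-aligned; the map (x,y)→(u,v) scales areas by 2.
u-values: 3, -8, 0, 15, 5; range = 15 − (-8) = 23.
v-values: -7, 6, -16, -1, -1; range = 6 − (-16) = 22.
Area = (23 × 22) / 2 = 253.

253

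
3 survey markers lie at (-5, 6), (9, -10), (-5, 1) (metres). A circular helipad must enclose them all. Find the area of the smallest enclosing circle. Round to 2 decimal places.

Call the three points A, B, C in the order given.
Side lengths²: AB² = 452, AC² = 25, BC² = 317.
Since AB² = 452 ≥ 317 + 25 = 342, the angle opposite AB is not acute, so the smallest enclosing circle has AB as diameter.
Centre = midpoint of AB = (2, -2), r² = 452/4 = 113.
Area = π·r² = π·113 ≈ 355.00.

355.00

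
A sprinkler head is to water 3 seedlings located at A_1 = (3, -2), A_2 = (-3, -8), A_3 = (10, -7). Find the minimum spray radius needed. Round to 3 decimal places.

Side lengths²: A_1A_2² = 72, A_1A_3² = 74, A_2A_3² = 170.
Since A_2A_3² = 170 ≥ 74 + 72 = 146, the angle opposite A_2A_3 is not acute, so the smallest enclosing circle has A_2A_3 as diameter.
Centre = midpoint of A_2A_3 = (3.5, -7.5), r² = 170/4 = 42.5.
r = √(42.5) ≈ 6.519.

6.519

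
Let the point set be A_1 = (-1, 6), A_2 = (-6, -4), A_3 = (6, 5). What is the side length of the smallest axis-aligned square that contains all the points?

The bounding box has width 12 and height 10.
An axis-aligned square enclosing the set must have side ≥ max(width, height).
So the minimum side is max(12, 10) = 12.

12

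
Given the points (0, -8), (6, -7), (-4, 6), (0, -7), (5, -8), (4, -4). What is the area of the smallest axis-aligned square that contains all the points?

196

The bounding box has width 10 and height 14.
An axis-aligned square enclosing the set must have side ≥ max(width, height).
So the minimum side is max(10, 14) = 14.
Area = 14² = 196.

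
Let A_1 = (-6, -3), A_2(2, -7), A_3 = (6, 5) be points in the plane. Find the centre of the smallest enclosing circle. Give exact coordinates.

(4/7, 1/7)

Side lengths²: A_1A_2² = 80, A_1A_3² = 208, A_2A_3² = 160.
Since A_1A_3² = 208 < 160 + 80 = 240, the triangle is acute, so the smallest enclosing circle is the circumcircle.
Circumcentre = (4/7, 1/7), r² = 2600/49.
Centre = (4/7, 1/7).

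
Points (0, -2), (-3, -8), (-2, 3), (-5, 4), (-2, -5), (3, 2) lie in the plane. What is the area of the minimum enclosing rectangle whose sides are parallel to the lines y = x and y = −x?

112

In coordinates u = x + y, v = x − y the rectangle is axis-aligned; the map (x,y)→(u,v) scales areas by 2.
u-values: -2, -11, 1, -1, -7, 5; range = 5 − (-11) = 16.
v-values: 2, 5, -5, -9, 3, 1; range = 5 − (-9) = 14.
Area = (16 × 14) / 2 = 112.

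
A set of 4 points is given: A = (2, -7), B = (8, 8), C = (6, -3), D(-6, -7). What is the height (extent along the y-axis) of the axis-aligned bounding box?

15

max y = 8, min y = -7, so height = 15.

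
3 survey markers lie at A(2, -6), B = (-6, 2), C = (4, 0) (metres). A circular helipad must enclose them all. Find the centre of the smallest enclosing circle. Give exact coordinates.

Side lengths²: AB² = 128, AC² = 40, BC² = 104.
Since AB² = 128 < 104 + 40 = 144, the triangle is acute, so the smallest enclosing circle is the circumcircle.
Circumcentre = (-1.5, -1.5), r² = 32.5.
Centre = (-1.5, -1.5).

(-1.5, -1.5)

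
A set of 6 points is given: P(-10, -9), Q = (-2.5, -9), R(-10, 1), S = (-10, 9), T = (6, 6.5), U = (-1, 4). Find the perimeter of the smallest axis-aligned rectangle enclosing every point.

68

Width = max x − min x = 6 − (-10) = 16.
Height = max y − min y = 9 − (-9) = 18.
Perimeter = 2(16 + 18) = 68.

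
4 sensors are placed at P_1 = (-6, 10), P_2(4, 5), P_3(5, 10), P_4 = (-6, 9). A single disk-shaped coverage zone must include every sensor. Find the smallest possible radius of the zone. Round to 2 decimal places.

By Welzl's lemma the MEC is supported by two points (diametrically opposite) or three points (on a circumcircle).
The minimum enclosing circle is determined by three boundary points: P_1, P_2, P_3.
Their circumcentre is (-0.5, 8.5) with r² = 32.5.
The farthest remaining point P_4 is at distance² 30.5 ≤ 32.5.
r = √(32.5) ≈ 5.70.

5.70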